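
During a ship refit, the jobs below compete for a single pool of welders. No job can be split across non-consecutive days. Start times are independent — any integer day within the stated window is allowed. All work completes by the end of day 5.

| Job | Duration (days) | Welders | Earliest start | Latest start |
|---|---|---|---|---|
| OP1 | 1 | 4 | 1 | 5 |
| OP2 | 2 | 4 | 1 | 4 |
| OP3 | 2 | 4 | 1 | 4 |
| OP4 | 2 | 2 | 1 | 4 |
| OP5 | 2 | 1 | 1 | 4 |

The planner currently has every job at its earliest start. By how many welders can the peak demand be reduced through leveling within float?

9

Early-start peak: d1:15  d2:11  d3:0  d4:0  d5:0 ⇒ 15.
Leveled (OP1@1, OP2@2, OP3@4, OP4@1, OP5@3): d1:6  d2:6  d3:5  d4:5  d5:4 ⇒ 6.
Reduction 15 − 6 = 9.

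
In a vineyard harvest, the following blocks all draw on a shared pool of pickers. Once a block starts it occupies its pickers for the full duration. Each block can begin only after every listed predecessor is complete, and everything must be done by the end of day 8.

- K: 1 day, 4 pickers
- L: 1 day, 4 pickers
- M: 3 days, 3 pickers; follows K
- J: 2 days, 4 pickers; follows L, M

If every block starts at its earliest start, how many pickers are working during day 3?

At early start, day 3 has: M.
Demand: 3 = 3.

3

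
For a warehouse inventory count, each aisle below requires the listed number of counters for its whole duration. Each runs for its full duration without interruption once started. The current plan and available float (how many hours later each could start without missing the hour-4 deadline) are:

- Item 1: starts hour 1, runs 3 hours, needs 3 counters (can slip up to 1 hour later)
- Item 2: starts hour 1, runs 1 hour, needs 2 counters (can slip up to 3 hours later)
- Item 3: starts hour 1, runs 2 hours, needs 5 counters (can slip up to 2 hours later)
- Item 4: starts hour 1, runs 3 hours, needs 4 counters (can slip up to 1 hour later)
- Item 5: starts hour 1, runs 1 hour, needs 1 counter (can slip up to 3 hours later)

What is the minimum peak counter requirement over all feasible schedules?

12

Early-start (Item 1@1, Item 2@1, Item 3@1, Item 4@1, Item 5@1) gives peak 15: h1:15  h2:12  h3:7  h4:0.
Shift Item 4→2.
Schedule Item 1@1, Item 2@1, Item 3@1, Item 4@2, Item 5@1: h1:11  h2:12  h3:7  h4:4 — peak 12.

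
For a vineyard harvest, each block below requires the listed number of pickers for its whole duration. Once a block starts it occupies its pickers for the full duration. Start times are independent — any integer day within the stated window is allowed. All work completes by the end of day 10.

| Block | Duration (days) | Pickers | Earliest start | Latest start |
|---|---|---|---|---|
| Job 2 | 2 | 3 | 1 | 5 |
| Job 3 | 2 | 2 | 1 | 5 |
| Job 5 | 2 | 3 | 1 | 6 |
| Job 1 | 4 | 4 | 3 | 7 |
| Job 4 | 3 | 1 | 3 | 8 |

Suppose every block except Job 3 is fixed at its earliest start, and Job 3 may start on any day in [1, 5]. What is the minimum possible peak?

Job 3@1: d1:8  d2:8  d3:5  d4:5  d5:5  d6:4  d7:0  d8:0  d9:0  d10:0 → peak 8
Job 3@2: d1:6  d2:8  d3:7  d4:5  d5:5  d6:4  d7:0  d8:0  d9:0  d10:0 → peak 8
Job 3@3: d1:6  d2:6  d3:7  d4:7  d5:5  d6:4  d7:0  d8:0  d9:0  d10:0 → peak 7
Job 3@4: d1:6  d2:6  d3:5  d4:7  d5:7  d6:4  d7:0  d8:0  d9:0  d10:0 → peak 7
Job 3@5: d1:6  d2:6  d3:5  d4:5  d5:7  d6:6  d7:0  d8:0  d9:0  d10:0 → peak 7
Best is Job 3@3, peak 7.

7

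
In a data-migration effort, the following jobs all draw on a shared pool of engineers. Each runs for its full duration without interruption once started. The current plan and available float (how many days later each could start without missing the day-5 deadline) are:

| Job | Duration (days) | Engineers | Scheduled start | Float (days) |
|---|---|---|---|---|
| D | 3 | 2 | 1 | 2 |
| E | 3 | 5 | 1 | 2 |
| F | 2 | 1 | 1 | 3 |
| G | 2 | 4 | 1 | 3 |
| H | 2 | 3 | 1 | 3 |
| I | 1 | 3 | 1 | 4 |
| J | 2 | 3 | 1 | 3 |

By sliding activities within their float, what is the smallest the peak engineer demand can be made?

10

Early-start (D@1, E@1, F@1, G@1, H@1, I@1, J@1) gives peak 21: d1:21  d2:18  d3:7  d4:0  d5:0.
Shift G→4, H→3, I→5, J→4.
Schedule D@1, E@1, F@1, G@4, H@3, I@5, J@4: d1:8  d2:8  d3:10  d4:10  d5:10 — peak 10.
Total engineer-days = 46 over 5 days ⇒ peak ≥ ⌈46/5⌉ = 10, so 10 is optimal.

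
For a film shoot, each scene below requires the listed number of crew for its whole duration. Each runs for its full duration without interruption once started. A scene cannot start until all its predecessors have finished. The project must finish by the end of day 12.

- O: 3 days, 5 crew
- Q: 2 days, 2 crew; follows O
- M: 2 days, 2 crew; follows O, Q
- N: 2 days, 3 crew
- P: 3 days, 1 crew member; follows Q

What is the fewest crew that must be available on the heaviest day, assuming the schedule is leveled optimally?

5

Early-start (O@1, Q@4, M@6, N@1, P@6) gives peak 8: d1:8  d2:8  d3:5  d4:2  d5:2  d6:3  d7:3  d8:1  d9:0  d10:0  d11:0  d12:0.
Shift N→4.
Schedule O@1, Q@4, M@6, N@4, P@6: d1:5  d2:5  d3:5  d4:5  d5:5  d6:3  d7:3  d8:1  d9:0  d10:0  d11:0  d12:0 — peak 5.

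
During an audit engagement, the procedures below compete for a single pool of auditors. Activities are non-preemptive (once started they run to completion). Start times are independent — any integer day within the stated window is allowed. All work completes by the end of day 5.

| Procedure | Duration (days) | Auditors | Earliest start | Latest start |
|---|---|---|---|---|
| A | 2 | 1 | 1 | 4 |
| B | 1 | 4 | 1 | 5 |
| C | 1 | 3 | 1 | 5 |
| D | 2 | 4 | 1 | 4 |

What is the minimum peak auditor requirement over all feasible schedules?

4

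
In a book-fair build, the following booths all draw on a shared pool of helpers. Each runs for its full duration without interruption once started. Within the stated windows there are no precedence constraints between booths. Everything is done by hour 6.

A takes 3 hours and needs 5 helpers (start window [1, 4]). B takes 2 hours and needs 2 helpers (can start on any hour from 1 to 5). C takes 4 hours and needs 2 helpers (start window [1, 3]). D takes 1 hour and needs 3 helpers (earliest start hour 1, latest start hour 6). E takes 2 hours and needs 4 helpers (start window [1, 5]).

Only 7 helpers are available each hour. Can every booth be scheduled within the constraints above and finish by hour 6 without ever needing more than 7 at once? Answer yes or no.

Schedule A@1, B@1, C@3, D@4, E@5: h1:7  h2:7  h3:7  h4:5  h5:6  h6:6 — peak 7 ≤ 7.

yes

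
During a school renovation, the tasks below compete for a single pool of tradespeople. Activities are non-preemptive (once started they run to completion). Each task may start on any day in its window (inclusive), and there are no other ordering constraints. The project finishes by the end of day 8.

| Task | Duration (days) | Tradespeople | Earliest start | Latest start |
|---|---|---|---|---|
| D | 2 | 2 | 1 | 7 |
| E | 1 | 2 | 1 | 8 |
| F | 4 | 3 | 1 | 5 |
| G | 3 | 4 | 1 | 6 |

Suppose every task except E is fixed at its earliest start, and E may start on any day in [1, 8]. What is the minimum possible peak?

E@1: d1:11  d2:9  d3:7  d4:3  d5:0  d6:0  d7:0  d8:0 → peak 11
E@2: d1:9  d2:11  d3:7  d4:3  d5:0  d6:0  d7:0  d8:0 → peak 11
E@3: d1:9  d2:9  d3:9  d4:3  d5:0  d6:0  d7:0  d8:0 → peak 9
E@4: d1:9  d2:9  d3:7  d4:5  d5:0  d6:0  d7:0  d8:0 → peak 9
E@5: d1:9  d2:9  d3:7  d4:3  d5:2  d6:0  d7:0  d8:0 → peak 9
E@6: d1:9  d2:9  d3:7  d4:3  d5:0  d6:2  d7:0  d8:0 → peak 9
E@7: d1:9  d2:9  d3:7  d4:3  d5:0  d6:0  d7:2  d8:0 → peak 9
E@8: d1:9  d2:9  d3:7  d4:3  d5:0  d6:0  d7:0  d8:2 → peak 9
Best is E@3, peak 9.

9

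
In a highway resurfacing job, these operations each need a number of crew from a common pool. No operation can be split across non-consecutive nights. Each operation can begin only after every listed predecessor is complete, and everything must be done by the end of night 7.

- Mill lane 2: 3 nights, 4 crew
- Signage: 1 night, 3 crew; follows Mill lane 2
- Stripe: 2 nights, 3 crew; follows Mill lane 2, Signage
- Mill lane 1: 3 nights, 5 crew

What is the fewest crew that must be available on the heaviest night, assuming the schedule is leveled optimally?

8

Early-start (Mill lane 2@1, Signage@4, Stripe@5, Mill lane 1@1) gives peak 9: n1:9  n2:9  n3:9  n4:3  n5:3  n6:3  n7:0.
Shift Mill lane 1→4.
Schedule Mill lane 2@1, Signage@4, Stripe@5, Mill lane 1@4: n1:4  n2:4  n3:4  n4:8  n5:8  n6:8  n7:0 — peak 8.
No arrangement of the 20 feasible schedules does better.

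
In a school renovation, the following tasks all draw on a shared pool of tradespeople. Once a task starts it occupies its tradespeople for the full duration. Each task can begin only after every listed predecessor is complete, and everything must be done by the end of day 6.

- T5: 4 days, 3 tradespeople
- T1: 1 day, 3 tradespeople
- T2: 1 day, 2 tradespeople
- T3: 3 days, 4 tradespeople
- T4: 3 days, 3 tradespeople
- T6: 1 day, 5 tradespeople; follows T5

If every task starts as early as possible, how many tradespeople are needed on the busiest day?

15

Early-start schedule: T5@1, T1@1, T2@1, T3@1, T4@1, T6@5.
Load per day: day 1: 15, day 2: 10, day 3: 10, day 4: 3, day 5: 5, day 6: 0.
Peak is 15.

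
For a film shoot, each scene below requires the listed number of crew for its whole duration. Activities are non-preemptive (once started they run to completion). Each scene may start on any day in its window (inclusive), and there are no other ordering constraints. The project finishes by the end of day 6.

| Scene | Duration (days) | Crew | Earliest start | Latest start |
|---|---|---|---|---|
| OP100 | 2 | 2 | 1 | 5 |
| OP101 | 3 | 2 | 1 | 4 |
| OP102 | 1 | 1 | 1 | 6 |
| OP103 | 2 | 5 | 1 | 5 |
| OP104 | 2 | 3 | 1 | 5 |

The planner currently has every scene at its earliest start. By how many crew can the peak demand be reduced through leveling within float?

8

Early-start peak: d1:13  d2:12  d3:2  d4:0  d5:0  d6:0 ⇒ 13.
Leveled (OP100@1, OP101@1, OP102@1, OP103@5, OP104@3): d1:5  d2:4  d3:5  d4:3  d5:5  d6:5 ⇒ 5.
Reduction 13 − 5 = 8.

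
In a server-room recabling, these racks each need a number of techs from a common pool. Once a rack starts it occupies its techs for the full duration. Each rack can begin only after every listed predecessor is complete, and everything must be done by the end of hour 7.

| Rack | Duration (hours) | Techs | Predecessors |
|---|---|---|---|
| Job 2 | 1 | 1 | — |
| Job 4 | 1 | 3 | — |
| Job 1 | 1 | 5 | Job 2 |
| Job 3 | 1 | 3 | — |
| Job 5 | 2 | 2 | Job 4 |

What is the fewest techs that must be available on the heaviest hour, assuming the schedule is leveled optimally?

5

Early-start (Job 2@1, Job 4@1, Job 1@2, Job 3@1, Job 5@2) gives peak 7: h1:7  h2:7  h3:2  h4:0  h5:0  h6:0  h7:0.
Shift Job 3→3, Job 5→3.
Schedule Job 2@1, Job 4@1, Job 1@2, Job 3@3, Job 5@3: h1:4  h2:5  h3:5  h4:2  h5:0  h6:0  h7:0 — peak 5.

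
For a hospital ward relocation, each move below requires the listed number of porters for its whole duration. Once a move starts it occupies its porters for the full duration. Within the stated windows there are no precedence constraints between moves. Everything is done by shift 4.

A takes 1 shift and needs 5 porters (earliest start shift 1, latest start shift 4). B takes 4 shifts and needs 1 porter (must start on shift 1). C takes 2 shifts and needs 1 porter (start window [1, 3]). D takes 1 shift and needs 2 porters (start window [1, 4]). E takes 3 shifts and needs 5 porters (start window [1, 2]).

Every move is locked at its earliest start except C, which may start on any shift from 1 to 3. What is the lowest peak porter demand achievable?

13

C@1: s1:14  s2:7  s3:6  s4:1 → peak 14
C@2: s1:13  s2:7  s3:7  s4:1 → peak 13
C@3: s1:13  s2:6  s3:7  s4:2 → peak 13
Best is C@2, peak 13.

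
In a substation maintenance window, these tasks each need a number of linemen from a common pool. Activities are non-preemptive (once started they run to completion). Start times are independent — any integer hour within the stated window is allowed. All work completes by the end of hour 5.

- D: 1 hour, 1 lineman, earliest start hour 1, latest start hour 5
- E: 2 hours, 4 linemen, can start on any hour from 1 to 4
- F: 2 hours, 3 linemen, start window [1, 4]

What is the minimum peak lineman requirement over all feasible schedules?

4

Early-start (D@1, E@1, F@1) gives peak 8: h1:8  h2:7  h3:0  h4:0  h5:0.
Shift E→2, F→4.
Schedule D@1, E@2, F@4: h1:1  h2:4  h3:4  h4:3  h5:3 — peak 4.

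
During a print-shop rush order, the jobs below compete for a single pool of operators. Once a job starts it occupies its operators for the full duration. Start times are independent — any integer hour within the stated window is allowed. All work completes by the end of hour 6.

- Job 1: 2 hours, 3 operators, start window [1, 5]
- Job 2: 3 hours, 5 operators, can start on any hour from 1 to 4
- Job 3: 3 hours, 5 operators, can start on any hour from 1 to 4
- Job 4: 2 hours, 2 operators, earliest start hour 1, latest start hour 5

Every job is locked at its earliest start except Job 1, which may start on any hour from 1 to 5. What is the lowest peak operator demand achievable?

12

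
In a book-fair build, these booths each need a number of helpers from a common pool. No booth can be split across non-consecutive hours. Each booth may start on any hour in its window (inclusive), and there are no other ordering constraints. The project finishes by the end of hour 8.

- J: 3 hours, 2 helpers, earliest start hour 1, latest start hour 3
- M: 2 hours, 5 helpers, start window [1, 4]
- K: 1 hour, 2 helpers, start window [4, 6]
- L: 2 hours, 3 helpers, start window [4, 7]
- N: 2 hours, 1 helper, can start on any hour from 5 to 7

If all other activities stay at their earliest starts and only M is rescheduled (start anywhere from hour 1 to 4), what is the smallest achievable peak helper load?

7

M@1: h1:7  h2:7  h3:2  h4:5  h5:4  h6:1  h7:0  h8:0 → peak 7
M@2: h1:2  h2:7  h3:7  h4:5  h5:4  h6:1  h7:0  h8:0 → peak 7
M@3: h1:2  h2:2  h3:7  h4:10  h5:4  h6:1  h7:0  h8:0 → peak 10
M@4: h1:2  h2:2  h3:2  h4:10  h5:9  h6:1  h7:0  h8:0 → peak 10
Best is M@1, peak 7.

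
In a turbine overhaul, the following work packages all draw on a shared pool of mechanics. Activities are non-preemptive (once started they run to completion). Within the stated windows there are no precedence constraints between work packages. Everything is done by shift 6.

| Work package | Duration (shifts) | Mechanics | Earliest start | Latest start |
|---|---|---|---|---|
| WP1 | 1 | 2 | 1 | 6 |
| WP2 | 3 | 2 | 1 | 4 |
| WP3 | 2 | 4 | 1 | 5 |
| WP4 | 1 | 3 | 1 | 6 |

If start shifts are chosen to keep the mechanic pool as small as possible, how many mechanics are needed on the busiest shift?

Early-start (WP1@1, WP2@1, WP3@1, WP4@1) gives peak 11: s1:11  s2:6  s3:2  s4:0  s5:0  s6:0.
Shift WP3→4, WP4→6.
Schedule WP1@1, WP2@1, WP3@4, WP4@6: s1:4  s2:2  s3:2  s4:4  s5:4  s6:3 — peak 4.
Total mechanic-shifts = 19 over 6 shifts ⇒ peak ≥ ⌈19/6⌉ = 4, so 4 is optimal.

4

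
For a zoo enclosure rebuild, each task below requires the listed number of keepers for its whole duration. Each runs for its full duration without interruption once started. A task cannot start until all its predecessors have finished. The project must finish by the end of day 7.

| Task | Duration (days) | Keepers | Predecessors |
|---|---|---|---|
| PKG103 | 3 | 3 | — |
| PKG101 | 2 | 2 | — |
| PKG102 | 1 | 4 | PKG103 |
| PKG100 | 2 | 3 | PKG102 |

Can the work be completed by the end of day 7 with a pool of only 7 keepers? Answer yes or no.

yes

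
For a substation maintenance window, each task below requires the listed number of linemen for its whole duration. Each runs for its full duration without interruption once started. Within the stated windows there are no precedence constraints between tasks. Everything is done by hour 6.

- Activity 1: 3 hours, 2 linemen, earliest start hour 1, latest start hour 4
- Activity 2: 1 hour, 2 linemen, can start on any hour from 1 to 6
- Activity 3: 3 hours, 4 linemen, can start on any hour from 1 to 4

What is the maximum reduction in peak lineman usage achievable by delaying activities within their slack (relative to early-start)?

Early-start peak: h1:8  h2:6  h3:6  h4:0  h5:0  h6:0 ⇒ 8.
Leveled (Activity 1@1, Activity 2@1, Activity 3@4): h1:4  h2:2  h3:2  h4:4  h5:4  h6:4 ⇒ 4.
Reduction 8 − 4 = 4.

4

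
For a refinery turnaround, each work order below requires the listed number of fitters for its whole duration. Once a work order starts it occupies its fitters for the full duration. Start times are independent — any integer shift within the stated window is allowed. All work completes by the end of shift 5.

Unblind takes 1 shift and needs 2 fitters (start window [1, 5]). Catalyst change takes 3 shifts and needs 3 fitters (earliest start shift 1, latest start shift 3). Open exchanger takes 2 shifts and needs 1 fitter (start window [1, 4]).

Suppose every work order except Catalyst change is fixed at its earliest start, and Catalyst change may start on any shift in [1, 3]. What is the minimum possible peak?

Catalyst change@1: s1:6  s2:4  s3:3  s4:0  s5:0 → peak 6
Catalyst change@2: s1:3  s2:4  s3:3  s4:3  s5:0 → peak 4
Catalyst change@3: s1:3  s2:1  s3:3  s4:3  s5:3 → peak 3
Best is Catalyst change@3, peak 3.

3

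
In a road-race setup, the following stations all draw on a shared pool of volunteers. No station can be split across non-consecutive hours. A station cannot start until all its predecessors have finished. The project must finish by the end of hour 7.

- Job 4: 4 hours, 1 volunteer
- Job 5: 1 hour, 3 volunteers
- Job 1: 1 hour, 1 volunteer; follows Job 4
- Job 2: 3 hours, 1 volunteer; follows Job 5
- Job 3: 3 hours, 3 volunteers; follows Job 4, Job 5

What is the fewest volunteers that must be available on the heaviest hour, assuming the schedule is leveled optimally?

Schedule Job 4@1, Job 5@1, Job 1@5, Job 2@2, Job 3@5: h1:4  h2:2  h3:2  h4:2  h5:4  h6:3  h7:3 — peak 4.

4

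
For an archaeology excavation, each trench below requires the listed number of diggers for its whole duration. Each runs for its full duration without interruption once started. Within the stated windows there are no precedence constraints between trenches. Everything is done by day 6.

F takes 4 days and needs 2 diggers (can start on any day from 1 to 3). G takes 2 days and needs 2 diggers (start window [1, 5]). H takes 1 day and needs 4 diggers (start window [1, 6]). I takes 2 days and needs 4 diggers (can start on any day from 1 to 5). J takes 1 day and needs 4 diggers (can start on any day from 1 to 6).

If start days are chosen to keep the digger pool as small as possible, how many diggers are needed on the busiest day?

Early-start (F@1, G@1, H@1, I@1, J@1) gives peak 16: d1:16  d2:8  d3:2  d4:2  d5:0  d6:0.
Shift H→3, I→4, J→6.
Schedule F@1, G@1, H@3, I@4, J@6: d1:4  d2:4  d3:6  d4:6  d5:4  d6:4 — peak 6.

6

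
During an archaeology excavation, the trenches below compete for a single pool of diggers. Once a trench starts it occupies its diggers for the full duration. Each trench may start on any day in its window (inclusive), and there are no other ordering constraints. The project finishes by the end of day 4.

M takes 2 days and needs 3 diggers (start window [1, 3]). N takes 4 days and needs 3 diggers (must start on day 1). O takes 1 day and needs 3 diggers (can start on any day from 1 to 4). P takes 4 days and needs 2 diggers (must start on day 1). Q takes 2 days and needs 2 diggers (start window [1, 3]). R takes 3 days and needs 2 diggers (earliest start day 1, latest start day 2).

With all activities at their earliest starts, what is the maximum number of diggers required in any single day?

15

Early-start schedule: M@1, N@1, O@1, P@1, Q@1, R@1.
Load per day: day 1: 15, day 2: 12, day 3: 7, day 4: 5.
Peak is 15.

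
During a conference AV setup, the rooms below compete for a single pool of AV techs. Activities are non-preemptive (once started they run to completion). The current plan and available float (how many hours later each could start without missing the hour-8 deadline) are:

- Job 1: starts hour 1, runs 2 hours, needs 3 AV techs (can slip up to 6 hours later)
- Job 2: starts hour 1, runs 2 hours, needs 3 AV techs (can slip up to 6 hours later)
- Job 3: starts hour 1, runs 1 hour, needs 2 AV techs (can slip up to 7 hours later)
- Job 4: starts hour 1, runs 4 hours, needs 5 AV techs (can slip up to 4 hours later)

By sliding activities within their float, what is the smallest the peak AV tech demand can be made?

Early-start (Job 1@1, Job 2@1, Job 3@1, Job 4@1) gives peak 13: h1:13  h2:11  h3:5  h4:5  h5:0  h6:0  h7:0  h8:0.
Shift Job 2→3, Job 4→5.
Schedule Job 1@1, Job 2@3, Job 3@1, Job 4@5: h1:5  h2:3  h3:3  h4:3  h5:5  h6:5  h7:5  h8:5 — peak 5.
Total AV tech-hours = 34 over 8 hours ⇒ peak ≥ ⌈34/8⌉ = 5, so 5 is optimal.

5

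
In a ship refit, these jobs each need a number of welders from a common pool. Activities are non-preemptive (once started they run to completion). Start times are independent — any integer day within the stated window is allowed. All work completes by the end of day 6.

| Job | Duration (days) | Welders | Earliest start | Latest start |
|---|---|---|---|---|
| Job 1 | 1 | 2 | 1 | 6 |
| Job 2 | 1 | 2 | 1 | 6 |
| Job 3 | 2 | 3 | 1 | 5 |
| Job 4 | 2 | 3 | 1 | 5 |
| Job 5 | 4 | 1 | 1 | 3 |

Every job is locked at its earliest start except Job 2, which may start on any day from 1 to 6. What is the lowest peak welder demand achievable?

9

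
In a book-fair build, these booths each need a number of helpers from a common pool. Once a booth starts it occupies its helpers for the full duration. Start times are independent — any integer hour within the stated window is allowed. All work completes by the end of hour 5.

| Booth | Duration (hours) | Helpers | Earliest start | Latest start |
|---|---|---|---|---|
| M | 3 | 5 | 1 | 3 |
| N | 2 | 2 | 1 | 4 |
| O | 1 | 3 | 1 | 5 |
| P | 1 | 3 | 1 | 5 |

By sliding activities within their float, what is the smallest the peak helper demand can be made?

Early-start (M@1, N@1, O@1, P@1) gives peak 13: h1:13  h2:7  h3:5  h4:0  h5:0.
Shift N→4, O→4, P→5.
Schedule M@1, N@4, O@4, P@5: h1:5  h2:5  h3:5  h4:5  h5:5 — peak 5.
Total helper-hours = 25 over 5 hours ⇒ peak ≥ ⌈25/5⌉ = 5, so 5 is optimal.

5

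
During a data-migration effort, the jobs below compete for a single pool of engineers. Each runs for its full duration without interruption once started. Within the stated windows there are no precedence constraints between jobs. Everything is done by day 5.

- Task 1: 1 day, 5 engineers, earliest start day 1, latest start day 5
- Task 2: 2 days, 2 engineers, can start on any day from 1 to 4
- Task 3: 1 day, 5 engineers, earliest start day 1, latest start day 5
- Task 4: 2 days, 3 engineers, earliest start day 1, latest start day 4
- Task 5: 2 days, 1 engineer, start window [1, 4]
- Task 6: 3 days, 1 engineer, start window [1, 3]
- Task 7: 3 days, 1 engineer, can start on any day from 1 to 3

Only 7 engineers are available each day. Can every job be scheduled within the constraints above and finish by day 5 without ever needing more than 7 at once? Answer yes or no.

Schedule Task 1@1, Task 2@1, Task 3@2, Task 4@3, Task 5@3, Task 6@3, Task 7@3: d1:7  d2:7  d3:6  d4:6  d5:2 — peak 7 ≤ 7.

yes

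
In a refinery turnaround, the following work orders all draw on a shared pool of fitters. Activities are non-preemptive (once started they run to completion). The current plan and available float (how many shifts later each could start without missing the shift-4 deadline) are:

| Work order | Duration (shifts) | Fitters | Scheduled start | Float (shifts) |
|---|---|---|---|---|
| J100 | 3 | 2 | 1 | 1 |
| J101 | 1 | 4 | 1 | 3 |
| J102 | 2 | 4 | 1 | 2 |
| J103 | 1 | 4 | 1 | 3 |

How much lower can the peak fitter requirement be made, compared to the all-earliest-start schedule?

8

Early-start peak: s1:14  s2:6  s3:2  s4:0 ⇒ 14.
Leveled (J100@1, J101@1, J102@2, J103@4): s1:6  s2:6  s3:6  s4:4 ⇒ 6.
Reduction 14 − 6 = 8.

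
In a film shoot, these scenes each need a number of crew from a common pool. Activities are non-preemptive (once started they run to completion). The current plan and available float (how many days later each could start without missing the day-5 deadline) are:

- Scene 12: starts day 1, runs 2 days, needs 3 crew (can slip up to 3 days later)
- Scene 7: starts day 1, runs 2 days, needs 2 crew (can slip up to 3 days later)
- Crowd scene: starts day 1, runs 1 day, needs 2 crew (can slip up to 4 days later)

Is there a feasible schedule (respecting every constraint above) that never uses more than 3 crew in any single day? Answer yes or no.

yes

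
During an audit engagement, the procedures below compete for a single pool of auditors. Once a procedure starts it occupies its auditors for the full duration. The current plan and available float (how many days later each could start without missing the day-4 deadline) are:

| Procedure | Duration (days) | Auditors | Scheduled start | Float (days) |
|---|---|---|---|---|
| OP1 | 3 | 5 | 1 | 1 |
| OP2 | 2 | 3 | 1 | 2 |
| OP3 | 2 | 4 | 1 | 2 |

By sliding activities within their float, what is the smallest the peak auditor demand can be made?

Early-start (OP1@1, OP2@1, OP3@1) gives peak 12: d1:12  d2:12  d3:5  d4:0.
Shift OP3→3.
Schedule OP1@1, OP2@1, OP3@3: d1:8  d2:8  d3:9  d4:4 — peak 9.
No arrangement of the 18 feasible schedules does better.

9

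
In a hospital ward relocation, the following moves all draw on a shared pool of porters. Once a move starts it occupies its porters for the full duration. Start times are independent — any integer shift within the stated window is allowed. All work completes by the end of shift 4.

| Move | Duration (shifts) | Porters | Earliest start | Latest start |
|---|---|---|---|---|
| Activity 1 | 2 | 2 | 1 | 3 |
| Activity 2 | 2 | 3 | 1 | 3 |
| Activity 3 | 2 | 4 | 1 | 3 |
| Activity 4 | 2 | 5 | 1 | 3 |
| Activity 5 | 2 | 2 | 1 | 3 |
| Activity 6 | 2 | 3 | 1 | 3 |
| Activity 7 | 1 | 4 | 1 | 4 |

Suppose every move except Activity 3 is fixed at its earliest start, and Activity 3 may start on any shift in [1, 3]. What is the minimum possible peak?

19

Activity 3@1: s1:23  s2:19  s3:0  s4:0 → peak 23
Activity 3@2: s1:19  s2:19  s3:4  s4:0 → peak 19
Activity 3@3: s1:19  s2:15  s3:4  s4:4 → peak 19
Best is Activity 3@2, peak 19.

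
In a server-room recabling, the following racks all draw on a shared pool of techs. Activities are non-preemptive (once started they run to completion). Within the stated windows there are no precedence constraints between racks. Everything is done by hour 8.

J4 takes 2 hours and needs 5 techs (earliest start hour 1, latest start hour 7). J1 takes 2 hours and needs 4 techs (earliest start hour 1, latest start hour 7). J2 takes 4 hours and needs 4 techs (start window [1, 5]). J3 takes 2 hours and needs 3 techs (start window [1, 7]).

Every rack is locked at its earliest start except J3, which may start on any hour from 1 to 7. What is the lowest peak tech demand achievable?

13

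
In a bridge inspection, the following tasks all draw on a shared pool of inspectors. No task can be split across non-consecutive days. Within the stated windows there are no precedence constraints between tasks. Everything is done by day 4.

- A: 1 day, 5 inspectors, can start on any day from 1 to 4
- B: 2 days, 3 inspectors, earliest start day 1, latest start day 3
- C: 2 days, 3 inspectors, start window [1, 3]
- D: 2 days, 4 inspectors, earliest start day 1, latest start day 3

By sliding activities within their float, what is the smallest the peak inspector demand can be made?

Early-start (A@1, B@1, C@1, D@1) gives peak 15: d1:15  d2:10  d3:0  d4:0.
Shift C→2, D→3.
Schedule A@1, B@1, C@2, D@3: d1:8  d2:6  d3:7  d4:4 — peak 8.

8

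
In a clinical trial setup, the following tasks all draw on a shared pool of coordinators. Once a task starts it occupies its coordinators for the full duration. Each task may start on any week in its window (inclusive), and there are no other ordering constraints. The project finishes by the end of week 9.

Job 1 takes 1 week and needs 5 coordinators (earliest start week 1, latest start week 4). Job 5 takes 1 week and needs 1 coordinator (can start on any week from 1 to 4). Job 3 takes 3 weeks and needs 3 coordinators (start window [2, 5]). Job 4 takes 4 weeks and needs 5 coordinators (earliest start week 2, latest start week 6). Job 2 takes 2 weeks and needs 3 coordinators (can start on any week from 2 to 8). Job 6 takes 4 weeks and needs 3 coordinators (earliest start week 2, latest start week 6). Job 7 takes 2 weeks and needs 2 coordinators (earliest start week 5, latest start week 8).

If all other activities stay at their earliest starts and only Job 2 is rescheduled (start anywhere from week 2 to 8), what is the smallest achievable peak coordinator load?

Job 2@2: w1:6  w2:14  w3:14  w4:11  w5:10  w6:2  w7:0  w8:0  w9:0 → peak 14
Job 2@3: w1:6  w2:11  w3:14  w4:14  w5:10  w6:2  w7:0  w8:0  w9:0 → peak 14
Job 2@4: w1:6  w2:11  w3:11  w4:14  w5:13  w6:2  w7:0  w8:0  w9:0 → peak 14
Job 2@5: w1:6  w2:11  w3:11  w4:11  w5:13  w6:5  w7:0  w8:0  w9:0 → peak 13
Job 2@6: w1:6  w2:11  w3:11  w4:11  w5:10  w6:5  w7:3  w8:0  w9:0 → peak 11
Job 2@7: w1:6  w2:11  w3:11  w4:11  w5:10  w6:2  w7:3  w8:3  w9:0 → peak 11
Job 2@8: w1:6  w2:11  w3:11  w4:11  w5:10  w6:2  w7:0  w8:3  w9:3 → peak 11
Best is Job 2@6, peak 11.

11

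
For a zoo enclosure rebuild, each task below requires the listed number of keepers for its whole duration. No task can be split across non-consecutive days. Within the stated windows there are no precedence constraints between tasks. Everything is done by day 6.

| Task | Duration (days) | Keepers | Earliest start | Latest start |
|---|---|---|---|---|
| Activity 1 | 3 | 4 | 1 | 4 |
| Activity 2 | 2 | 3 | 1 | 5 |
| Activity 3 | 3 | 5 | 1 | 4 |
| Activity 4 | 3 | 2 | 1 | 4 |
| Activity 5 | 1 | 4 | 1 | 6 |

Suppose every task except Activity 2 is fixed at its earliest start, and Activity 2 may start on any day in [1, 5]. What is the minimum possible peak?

15

Activity 2@1: d1:18  d2:14  d3:11  d4:0  d5:0  d6:0 → peak 18
Activity 2@2: d1:15  d2:14  d3:14  d4:0  d5:0  d6:0 → peak 15
Activity 2@3: d1:15  d2:11  d3:14  d4:3  d5:0  d6:0 → peak 15
Activity 2@4: d1:15  d2:11  d3:11  d4:3  d5:3  d6:0 → peak 15
Activity 2@5: d1:15  d2:11  d3:11  d4:0  d5:3  d6:3 → peak 15
Best is Activity 2@2, peak 15.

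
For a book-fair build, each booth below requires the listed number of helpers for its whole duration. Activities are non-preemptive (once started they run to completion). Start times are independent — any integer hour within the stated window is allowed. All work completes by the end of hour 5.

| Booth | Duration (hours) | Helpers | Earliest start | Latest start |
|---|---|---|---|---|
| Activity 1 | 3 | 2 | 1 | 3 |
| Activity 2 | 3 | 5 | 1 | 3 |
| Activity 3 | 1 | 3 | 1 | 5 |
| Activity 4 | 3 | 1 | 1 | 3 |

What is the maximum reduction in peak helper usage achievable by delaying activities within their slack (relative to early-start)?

3

Early-start peak: h1:11  h2:8  h3:8  h4:0  h5:0 ⇒ 11.
Leveled (Activity 1@1, Activity 2@1, Activity 3@4, Activity 4@1): h1:8  h2:8  h3:8  h4:3  h5:0 ⇒ 8.
Reduction 11 − 8 = 3.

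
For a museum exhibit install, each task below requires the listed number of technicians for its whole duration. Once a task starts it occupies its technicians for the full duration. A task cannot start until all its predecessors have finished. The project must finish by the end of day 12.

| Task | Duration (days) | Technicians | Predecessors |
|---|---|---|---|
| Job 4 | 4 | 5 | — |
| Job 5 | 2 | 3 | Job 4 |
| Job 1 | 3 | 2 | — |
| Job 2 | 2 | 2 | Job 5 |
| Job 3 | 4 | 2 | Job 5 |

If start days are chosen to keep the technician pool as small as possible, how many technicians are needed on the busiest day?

Early-start (Job 4@1, Job 5@5, Job 1@1, Job 2@7, Job 3@7) gives peak 7: d1:7  d2:7  d3:7  d4:5  d5:3  d6:3  d7:4  d8:4  d9:2  d10:2  d11:0  d12:0.
Shift Job 1→5, Job 3→8.
Schedule Job 4@1, Job 5@5, Job 1@5, Job 2@7, Job 3@8: d1:5  d2:5  d3:5  d4:5  d5:5  d6:5  d7:4  d8:4  d9:2  d10:2  d11:2  d12:0 — peak 5.

5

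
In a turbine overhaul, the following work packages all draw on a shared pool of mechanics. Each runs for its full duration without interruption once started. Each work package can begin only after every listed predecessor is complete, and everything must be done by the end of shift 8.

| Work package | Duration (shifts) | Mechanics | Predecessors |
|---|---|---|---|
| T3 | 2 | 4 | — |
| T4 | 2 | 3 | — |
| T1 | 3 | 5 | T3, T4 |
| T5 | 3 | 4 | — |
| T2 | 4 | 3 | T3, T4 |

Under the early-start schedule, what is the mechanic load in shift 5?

8

At early start, shift 5 has: T1, T2.
Demand: 5 + 3 = 8.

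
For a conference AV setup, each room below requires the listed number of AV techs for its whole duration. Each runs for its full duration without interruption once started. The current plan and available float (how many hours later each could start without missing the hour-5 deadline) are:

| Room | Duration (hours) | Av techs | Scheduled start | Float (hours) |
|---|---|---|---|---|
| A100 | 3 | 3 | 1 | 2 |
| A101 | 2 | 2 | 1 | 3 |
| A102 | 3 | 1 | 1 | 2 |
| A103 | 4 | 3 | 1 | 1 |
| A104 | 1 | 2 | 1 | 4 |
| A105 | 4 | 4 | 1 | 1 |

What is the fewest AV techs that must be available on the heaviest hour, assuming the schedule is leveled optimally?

11

Early-start (A100@1, A101@1, A102@1, A103@1, A104@1, A105@1) gives peak 15: h1:15  h2:13  h3:11  h4:7  h5:0.
Shift A101→4, A105→2.
Schedule A100@1, A101@4, A102@1, A103@1, A104@1, A105@2: h1:9  h2:11  h3:11  h4:9  h5:6 — peak 11.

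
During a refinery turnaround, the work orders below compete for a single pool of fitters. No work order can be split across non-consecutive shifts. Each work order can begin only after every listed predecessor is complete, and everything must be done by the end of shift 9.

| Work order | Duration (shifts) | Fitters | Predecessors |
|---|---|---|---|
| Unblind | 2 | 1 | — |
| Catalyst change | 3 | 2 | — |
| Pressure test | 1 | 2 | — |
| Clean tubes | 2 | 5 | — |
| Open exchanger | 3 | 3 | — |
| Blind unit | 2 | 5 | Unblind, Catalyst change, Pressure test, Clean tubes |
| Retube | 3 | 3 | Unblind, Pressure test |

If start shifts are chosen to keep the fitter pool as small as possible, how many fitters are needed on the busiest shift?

7

Early-start (Unblind@1, Catalyst change@1, Pressure test@1, Clean tubes@1, Open exchanger@1, Blind unit@4, Retube@3) gives peak 13: s1:13  s2:11  s3:8  s4:8  s5:8  s6:0  s7:0  s8:0  s9:0.
Shift Clean tubes→3, Open exchanger→5, Blind unit→8, Retube→5.
Schedule Unblind@1, Catalyst change@1, Pressure test@1, Clean tubes@3, Open exchanger@5, Blind unit@8, Retube@5: s1:5  s2:3  s3:7  s4:5  s5:6  s6:6  s7:6  s8:5  s9:5 — peak 7.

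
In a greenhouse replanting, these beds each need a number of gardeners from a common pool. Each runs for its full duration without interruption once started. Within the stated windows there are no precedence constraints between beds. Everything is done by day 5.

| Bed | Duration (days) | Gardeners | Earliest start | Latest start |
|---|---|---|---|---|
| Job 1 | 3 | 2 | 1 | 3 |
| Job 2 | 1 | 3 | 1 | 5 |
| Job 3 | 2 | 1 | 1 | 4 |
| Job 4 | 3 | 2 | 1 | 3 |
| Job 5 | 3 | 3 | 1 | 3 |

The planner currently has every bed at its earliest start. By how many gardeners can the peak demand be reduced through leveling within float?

Early-start peak: d1:11  d2:8  d3:7  d4:0  d5:0 ⇒ 11.
Leveled (Job 1@1, Job 2@1, Job 3@1, Job 4@2, Job 5@3): d1:6  d2:5  d3:7  d4:5  d5:3 ⇒ 7.
Reduction 11 − 7 = 4.

4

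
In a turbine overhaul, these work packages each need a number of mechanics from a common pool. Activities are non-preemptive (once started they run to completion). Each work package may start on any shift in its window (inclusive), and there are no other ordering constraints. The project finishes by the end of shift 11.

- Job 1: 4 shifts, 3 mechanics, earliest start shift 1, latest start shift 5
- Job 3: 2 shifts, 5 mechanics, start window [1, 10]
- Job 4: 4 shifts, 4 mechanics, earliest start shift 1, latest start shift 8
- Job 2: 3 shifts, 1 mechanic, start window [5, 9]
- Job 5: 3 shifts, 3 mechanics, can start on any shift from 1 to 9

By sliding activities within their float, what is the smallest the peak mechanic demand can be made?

Early-start (Job 1@1, Job 3@1, Job 4@1, Job 2@5, Job 5@1) gives peak 15: s1:15  s2:15  s3:10  s4:7  s5:1  s6:1  s7:1  s8:0  s9:0  s10:0  s11:0.
Shift Job 3→5, Job 4→7.
Schedule Job 1@1, Job 3@5, Job 4@7, Job 2@5, Job 5@1: s1:6  s2:6  s3:6  s4:3  s5:6  s6:6  s7:5  s8:4  s9:4  s10:4  s11:0 — peak 6.

6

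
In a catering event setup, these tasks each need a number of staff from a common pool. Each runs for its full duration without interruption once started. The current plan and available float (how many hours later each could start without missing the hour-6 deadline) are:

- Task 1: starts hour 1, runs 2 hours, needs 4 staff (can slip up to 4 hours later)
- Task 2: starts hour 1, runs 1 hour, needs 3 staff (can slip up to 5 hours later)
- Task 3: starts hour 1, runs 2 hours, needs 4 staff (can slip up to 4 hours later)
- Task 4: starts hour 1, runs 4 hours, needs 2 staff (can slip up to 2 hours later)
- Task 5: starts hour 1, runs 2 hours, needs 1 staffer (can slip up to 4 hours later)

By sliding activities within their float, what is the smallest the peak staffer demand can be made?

6

Early-start (Task 1@1, Task 2@1, Task 3@1, Task 4@1, Task 5@1) gives peak 14: h1:14  h2:11  h3:2  h4:2  h5:0  h6:0.
Shift Task 2→3, Task 3→4, Task 5→5.
Schedule Task 1@1, Task 2@3, Task 3@4, Task 4@1, Task 5@5: h1:6  h2:6  h3:5  h4:6  h5:5  h6:1 — peak 6.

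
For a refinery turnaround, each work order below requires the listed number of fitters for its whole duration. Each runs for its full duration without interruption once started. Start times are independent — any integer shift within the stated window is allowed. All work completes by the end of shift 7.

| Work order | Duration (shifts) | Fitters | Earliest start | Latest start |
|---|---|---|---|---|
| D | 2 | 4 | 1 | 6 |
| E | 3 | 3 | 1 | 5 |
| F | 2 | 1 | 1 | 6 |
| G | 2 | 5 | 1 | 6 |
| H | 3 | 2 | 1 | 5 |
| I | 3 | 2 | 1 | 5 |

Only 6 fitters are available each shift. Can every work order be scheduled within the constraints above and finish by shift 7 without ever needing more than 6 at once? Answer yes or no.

no

The minimum achievable peak is 7; 6 < 7, so no feasible schedule stays within the cap.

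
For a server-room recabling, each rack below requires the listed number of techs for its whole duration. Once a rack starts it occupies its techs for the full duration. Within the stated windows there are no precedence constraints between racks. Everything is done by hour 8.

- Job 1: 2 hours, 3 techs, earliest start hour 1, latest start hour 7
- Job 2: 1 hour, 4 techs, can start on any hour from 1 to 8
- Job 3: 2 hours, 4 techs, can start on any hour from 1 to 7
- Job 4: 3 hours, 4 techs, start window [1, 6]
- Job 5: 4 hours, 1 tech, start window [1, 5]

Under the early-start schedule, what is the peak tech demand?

16

Early-start schedule: Job 1@1, Job 2@1, Job 3@1, Job 4@1, Job 5@1.
Load per hour: hour 1: 16, hour 2: 12, hour 3: 5, hour 4: 1, hour 5: 0, hour 6: 0, hour 7: 0, hour 8: 0.
Peak is 16.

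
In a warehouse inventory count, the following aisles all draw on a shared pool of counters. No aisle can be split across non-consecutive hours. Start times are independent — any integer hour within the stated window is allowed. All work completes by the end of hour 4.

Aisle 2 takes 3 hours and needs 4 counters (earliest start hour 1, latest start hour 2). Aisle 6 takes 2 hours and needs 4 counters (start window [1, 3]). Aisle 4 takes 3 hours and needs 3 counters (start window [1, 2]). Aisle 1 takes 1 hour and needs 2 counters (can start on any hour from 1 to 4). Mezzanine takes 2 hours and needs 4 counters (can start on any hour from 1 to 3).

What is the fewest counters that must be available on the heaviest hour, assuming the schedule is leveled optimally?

Early-start (Aisle 2@1, Aisle 6@1, Aisle 4@1, Aisle 1@1, Mezzanine@1) gives peak 17: h1:17  h2:15  h3:7  h4:0.
Shift Aisle 1→4, Mezzanine→3.
Schedule Aisle 2@1, Aisle 6@1, Aisle 4@1, Aisle 1@4, Mezzanine@3: h1:11  h2:11  h3:11  h4:6 — peak 11.

11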